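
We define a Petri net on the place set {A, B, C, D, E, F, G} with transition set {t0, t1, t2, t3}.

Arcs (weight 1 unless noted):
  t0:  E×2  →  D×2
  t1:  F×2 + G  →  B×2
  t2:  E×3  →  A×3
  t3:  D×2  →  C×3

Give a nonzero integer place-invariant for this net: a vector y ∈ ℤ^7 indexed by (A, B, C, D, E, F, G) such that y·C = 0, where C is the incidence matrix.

y = (A:3, B:0, C:2, D:3, E:3, F:0, G:0)

Incidence matrix C (rows=places, cols=transitions):
       t0   t1   t2   t3
    A   0    0    3    0
    B   0    2    0    0
    C   0    0    0    3
    D   2    0    0   -2
    E  -2    0   -3    0
    F   0   -2    0    0
    G   0   -1    0    0

Candidate y = [3, 0, 2, 3, 3, 0, 0]; check y·C column-wise:
  col t0: 3·0 + 2·0 + 3·2 + 3·-2 = 0
  col t1: 3·0 + 0·2 + 2·0 + 3·0 + 3·0 + 0·-2 + 0·-1 = 0
  col t2: 3·3 + 2·0 + 3·0 + 3·-3 = 0
  col t3: 3·0 + 2·3 + 3·-2 + 3·0 = 0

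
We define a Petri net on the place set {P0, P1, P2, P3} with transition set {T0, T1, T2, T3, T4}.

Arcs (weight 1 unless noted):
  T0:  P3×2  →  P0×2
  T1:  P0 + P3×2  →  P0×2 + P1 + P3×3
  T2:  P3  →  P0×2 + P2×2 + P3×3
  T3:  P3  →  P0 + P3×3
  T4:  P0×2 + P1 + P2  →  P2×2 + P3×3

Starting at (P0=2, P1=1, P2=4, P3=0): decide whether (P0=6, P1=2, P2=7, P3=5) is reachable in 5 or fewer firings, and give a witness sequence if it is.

step 1: fire T4:  (P0=2, P1=1, P2=4, P3=0) → (P0=0, P1=0, P2=5, P3=3)
step 2: fire T0:  (P0=0, P1=0, P2=5, P3=3) → (P0=2, P1=0, P2=5, P3=1)
step 3: fire T2:  (P0=2, P1=0, P2=5, P3=1) → (P0=4, P1=0, P2=7, P3=3)
step 4: fire T1:  (P0=4, P1=0, P2=7, P3=3) → (P0=5, P1=1, P2=7, P3=4)
step 5: fire T1:  (P0=5, P1=1, P2=7, P3=4) → (P0=6, P1=2, P2=7, P3=5)

YES — reachable via ⟨T4, T0, T2, T1, T1⟩ (5 firings)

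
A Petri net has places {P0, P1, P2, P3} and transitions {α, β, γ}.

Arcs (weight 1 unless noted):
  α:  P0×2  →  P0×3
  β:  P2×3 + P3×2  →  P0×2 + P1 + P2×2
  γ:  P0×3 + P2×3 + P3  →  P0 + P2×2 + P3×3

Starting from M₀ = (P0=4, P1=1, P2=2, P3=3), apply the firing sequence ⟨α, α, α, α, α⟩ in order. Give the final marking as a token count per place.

step 1: fire α:  (P0=4, P1=1, P2=2, P3=3) → (P0=5, P1=1, P2=2, P3=3)
step 2: fire α:  (P0=5, P1=1, P2=2, P3=3) → (P0=6, P1=1, P2=2, P3=3)
step 3: fire α:  (P0=6, P1=1, P2=2, P3=3) → (P0=7, P1=1, P2=2, P3=3)
step 4: fire α:  (P0=7, P1=1, P2=2, P3=3) → (P0=8, P1=1, P2=2, P3=3)
step 5: fire α:  (P0=8, P1=1, P2=2, P3=3) → (P0=9, P1=1, P2=2, P3=3)

(P0=9, P1=1, P2=2, P3=3)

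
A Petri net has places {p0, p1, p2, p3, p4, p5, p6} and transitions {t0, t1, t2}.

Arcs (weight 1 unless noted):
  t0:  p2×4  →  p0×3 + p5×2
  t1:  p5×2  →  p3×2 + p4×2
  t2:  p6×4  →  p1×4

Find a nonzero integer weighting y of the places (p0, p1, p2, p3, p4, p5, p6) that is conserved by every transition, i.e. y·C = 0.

y = (p0:4, p1:0, p2:3, p3:0, p4:0, p5:0, p6:0)

Incidence matrix C (rows=places, cols=transitions):
       t0   t1   t2
   p0   3    0    0
   p1   0    0    4
   p2  -4    0    0
   p3   0    2    0
   p4   0    2    0
   p5   2   -2    0
   p6   0    0   -4

Candidate y = [4, 0, 3, 0, 0, 0, 0]; check y·C column-wise:
  col t0: 4·3 + 3·-4 + 0·2 = 0
  col t1: 4·0 + 3·0 + 0·2 + 0·2 + 0·-2 = 0
  col t2: 4·0 + 0·4 + 3·0 + 0·-4 = 0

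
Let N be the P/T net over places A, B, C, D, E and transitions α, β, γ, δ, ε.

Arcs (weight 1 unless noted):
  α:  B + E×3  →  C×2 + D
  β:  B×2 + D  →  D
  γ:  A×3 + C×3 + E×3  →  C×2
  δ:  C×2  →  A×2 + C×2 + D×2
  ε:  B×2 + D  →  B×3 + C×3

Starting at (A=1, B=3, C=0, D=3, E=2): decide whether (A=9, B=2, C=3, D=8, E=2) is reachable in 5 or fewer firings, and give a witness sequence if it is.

depth 0: 1 marking
depth 1: 3 markings reached so far
depth 2: 6 markings reached so far
depth 3: 12 markings reached so far
depth 4: 20 markings reached so far
depth 5: 29 markings reached so far
target is not among the 29 markings reachable within 5 steps

NO — not reachable within 5 firings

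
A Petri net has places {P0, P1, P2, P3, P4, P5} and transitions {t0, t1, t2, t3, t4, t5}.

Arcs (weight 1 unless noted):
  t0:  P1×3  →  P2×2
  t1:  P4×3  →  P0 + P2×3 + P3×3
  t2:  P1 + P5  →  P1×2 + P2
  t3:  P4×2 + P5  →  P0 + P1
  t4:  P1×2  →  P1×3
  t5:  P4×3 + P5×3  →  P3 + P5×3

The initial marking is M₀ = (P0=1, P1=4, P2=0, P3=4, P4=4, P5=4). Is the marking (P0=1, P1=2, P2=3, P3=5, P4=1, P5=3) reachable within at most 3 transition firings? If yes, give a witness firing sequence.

step 1: fire t0:  (P0=1, P1=4, P2=0, P3=4, P4=4, P5=4) → (P0=1, P1=1, P2=2, P3=4, P4=4, P5=4)
step 2: fire t2:  (P0=1, P1=1, P2=2, P3=4, P4=4, P5=4) → (P0=1, P1=2, P2=3, P3=4, P4=4, P5=3)
step 3: fire t5:  (P0=1, P1=2, P2=3, P3=4, P4=4, P5=3) → (P0=1, P1=2, P2=3, P3=5, P4=1, P5=3)

YES — reachable via ⟨t0, t2, t5⟩ (3 firings)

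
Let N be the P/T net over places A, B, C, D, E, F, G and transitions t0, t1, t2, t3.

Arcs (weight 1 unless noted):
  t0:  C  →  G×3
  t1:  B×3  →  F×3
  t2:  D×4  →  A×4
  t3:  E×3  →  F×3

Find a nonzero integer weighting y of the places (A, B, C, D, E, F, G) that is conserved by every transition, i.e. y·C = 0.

y = (A:1, B:0, C:0, D:1, E:0, F:0, G:0)

Incidence matrix C (rows=places, cols=transitions):
       t0   t1   t2   t3
    A   0    0    4    0
    B   0   -3    0    0
    C  -1    0    0    0
    D   0    0   -4    0
    E   0    0    0   -3
    F   0    3    0    3
    G   3    0    0    0

Candidate y = [1, 0, 0, 1, 0, 0, 0]; check y·C column-wise:
  col t0: 1·0 + 0·-1 + 1·0 + 0·3 = 0
  col t1: 1·0 + 0·-3 + 1·0 + 0·3 = 0
  col t2: 1·4 + 1·-4 = 0
  col t3: 1·0 + 1·0 + 0·-3 + 0·3 = 0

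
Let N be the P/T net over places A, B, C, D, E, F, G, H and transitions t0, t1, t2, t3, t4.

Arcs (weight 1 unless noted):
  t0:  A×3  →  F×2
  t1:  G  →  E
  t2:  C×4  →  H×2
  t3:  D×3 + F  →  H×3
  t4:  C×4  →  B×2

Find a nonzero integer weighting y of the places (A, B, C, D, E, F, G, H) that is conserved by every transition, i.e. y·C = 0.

y = (A:2, B:0, C:0, D:-1, E:0, F:3, G:0, H:0)

Incidence matrix C (rows=places, cols=transitions):
       t0   t1   t2   t3   t4
    A  -3    0    0    0    0
    B   0    0    0    0    2
    C   0    0   -4    0   -4
    D   0    0    0   -3    0
    E   0    1    0    0    0
    F   2    0    0   -1    0
    G   0   -1    0    0    0
    H   0    0    2    3    0

Candidate y = [2, 0, 0, -1, 0, 3, 0, 0]; check y·C column-wise:
  col t0: 2·-3 + -1·0 + 3·2 = 0
  col t1: 2·0 + -1·0 + 0·1 + 3·0 + 0·-1 = 0
  col t2: 2·0 + 0·-4 + -1·0 + 3·0 + 0·2 = 0
  col t3: 2·0 + -1·-3 + 3·-1 + 0·3 = 0
  col t4: 2·0 + 0·2 + 0·-4 + -1·0 + 3·0 = 0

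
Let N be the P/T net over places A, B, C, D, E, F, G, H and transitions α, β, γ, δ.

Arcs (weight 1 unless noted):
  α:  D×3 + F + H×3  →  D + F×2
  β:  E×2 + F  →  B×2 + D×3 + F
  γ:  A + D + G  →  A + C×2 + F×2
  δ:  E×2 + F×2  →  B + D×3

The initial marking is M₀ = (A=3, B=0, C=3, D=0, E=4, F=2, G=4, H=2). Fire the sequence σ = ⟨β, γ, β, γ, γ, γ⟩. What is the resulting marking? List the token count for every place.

(A=3, B=4, C=11, D=2, E=0, F=10, G=0, H=2)

step 1: fire β:  (A=3, B=0, C=3, D=0, E=4, F=2, G=4, H=2) → (A=3, B=2, C=3, D=3, E=2, F=2, G=4, H=2)
step 2: fire γ:  (A=3, B=2, C=3, D=3, E=2, F=2, G=4, H=2) → (A=3, B=2, C=5, D=2, E=2, F=4, G=3, H=2)
step 3: fire β:  (A=3, B=2, C=5, D=2, E=2, F=4, G=3, H=2) → (A=3, B=4, C=5, D=5, E=0, F=4, G=3, H=2)
step 4: fire γ:  (A=3, B=4, C=5, D=5, E=0, F=4, G=3, H=2) → (A=3, B=4, C=7, D=4, E=0, F=6, G=2, H=2)
step 5: fire γ:  (A=3, B=4, C=7, D=4, E=0, F=6, G=2, H=2) → (A=3, B=4, C=9, D=3, E=0, F=8, G=1, H=2)
step 6: fire γ:  (A=3, B=4, C=9, D=3, E=0, F=8, G=1, H=2) → (A=3, B=4, C=11, D=2, E=0, F=10, G=0, H=2)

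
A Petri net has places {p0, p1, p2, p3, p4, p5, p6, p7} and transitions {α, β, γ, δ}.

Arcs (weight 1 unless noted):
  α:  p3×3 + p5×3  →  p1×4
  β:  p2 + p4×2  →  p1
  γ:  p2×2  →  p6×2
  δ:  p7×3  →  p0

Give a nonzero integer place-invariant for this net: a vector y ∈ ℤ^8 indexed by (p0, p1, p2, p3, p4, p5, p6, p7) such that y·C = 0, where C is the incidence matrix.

y = (p0:0, p1:6, p2:0, p3:8, p4:3, p5:0, p6:0, p7:0)

Incidence matrix C (rows=places, cols=transitions):
        α    β    γ    δ
   p0   0    0    0    1
   p1   4    1    0    0
   p2   0   -1   -2    0
   p3  -3    0    0    0
   p4   0   -2    0    0
   p5  -3    0    0    0
   p6   0    0    2    0
   p7   0    0    0   -3

Candidate y = [0, 6, 0, 8, 3, 0, 0, 0]; check y·C column-wise:
  col α: 6·4 + 8·-3 + 3·0 + 0·-3 = 0
  col β: 6·1 + 0·-1 + 8·0 + 3·-2 = 0
  col γ: 6·0 + 0·-2 + 8·0 + 3·0 + 0·2 = 0
  col δ: 0·1 + 6·0 + 8·0 + 3·0 + 0·-3 = 0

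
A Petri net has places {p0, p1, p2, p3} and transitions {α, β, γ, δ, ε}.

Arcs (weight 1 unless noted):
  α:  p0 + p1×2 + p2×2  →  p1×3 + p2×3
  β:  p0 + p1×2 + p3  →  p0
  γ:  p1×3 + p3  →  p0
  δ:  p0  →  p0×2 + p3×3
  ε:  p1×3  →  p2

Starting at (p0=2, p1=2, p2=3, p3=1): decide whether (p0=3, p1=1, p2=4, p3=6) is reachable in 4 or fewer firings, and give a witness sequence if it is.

step 1: fire α:  (p0=2, p1=2, p2=3, p3=1) → (p0=1, p1=3, p2=4, p3=1)
step 2: fire β:  (p0=1, p1=3, p2=4, p3=1) → (p0=1, p1=1, p2=4, p3=0)
step 3: fire δ:  (p0=1, p1=1, p2=4, p3=0) → (p0=2, p1=1, p2=4, p3=3)
step 4: fire δ:  (p0=2, p1=1, p2=4, p3=3) → (p0=3, p1=1, p2=4, p3=6)

YES — reachable via ⟨α, β, δ, δ⟩ (4 firings)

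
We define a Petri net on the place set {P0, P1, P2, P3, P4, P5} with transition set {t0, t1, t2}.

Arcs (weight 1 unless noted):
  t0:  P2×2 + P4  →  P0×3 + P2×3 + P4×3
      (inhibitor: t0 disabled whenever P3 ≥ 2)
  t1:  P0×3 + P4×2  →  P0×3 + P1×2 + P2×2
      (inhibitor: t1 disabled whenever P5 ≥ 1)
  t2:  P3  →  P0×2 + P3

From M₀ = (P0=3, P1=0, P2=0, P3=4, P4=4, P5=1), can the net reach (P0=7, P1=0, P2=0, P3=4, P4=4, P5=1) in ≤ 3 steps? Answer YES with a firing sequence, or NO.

YES — reachable via ⟨t2, t2⟩ (2 firings)

step 1: fire t2:  (P0=3, P1=0, P2=0, P3=4, P4=4, P5=1) → (P0=5, P1=0, P2=0, P3=4, P4=4, P5=1)
step 2: fire t2:  (P0=5, P1=0, P2=0, P3=4, P4=4, P5=1) → (P0=7, P1=0, P2=0, P3=4, P4=4, P5=1)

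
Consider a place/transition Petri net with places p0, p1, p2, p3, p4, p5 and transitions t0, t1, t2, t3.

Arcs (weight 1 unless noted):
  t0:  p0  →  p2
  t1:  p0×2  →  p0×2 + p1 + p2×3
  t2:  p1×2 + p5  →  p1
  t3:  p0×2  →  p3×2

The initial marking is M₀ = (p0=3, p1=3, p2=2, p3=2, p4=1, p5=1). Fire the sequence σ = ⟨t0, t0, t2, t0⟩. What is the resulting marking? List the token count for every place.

step 1: fire t0:  (p0=3, p1=3, p2=2, p3=2, p4=1, p5=1) → (p0=2, p1=3, p2=3, p3=2, p4=1, p5=1)
step 2: fire t0:  (p0=2, p1=3, p2=3, p3=2, p4=1, p5=1) → (p0=1, p1=3, p2=4, p3=2, p4=1, p5=1)
step 3: fire t2:  (p0=1, p1=3, p2=4, p3=2, p4=1, p5=1) → (p0=1, p1=2, p2=4, p3=2, p4=1, p5=0)
step 4: fire t0:  (p0=1, p1=2, p2=4, p3=2, p4=1, p5=0) → (p0=0, p1=2, p2=5, p3=2, p4=1, p5=0)

(p0=0, p1=2, p2=5, p3=2, p4=1, p5=0)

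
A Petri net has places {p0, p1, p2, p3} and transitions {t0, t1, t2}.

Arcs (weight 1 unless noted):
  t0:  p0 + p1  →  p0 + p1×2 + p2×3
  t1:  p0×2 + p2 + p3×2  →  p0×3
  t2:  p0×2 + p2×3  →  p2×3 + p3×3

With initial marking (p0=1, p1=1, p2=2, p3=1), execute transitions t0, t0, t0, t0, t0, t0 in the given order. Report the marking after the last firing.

(p0=1, p1=7, p2=20, p3=1)

step 1: fire t0:  (p0=1, p1=1, p2=2, p3=1) → (p0=1, p1=2, p2=5, p3=1)
step 2: fire t0:  (p0=1, p1=2, p2=5, p3=1) → (p0=1, p1=3, p2=8, p3=1)
step 3: fire t0:  (p0=1, p1=3, p2=8, p3=1) → (p0=1, p1=4, p2=11, p3=1)
step 4: fire t0:  (p0=1, p1=4, p2=11, p3=1) → (p0=1, p1=5, p2=14, p3=1)
step 5: fire t0:  (p0=1, p1=5, p2=14, p3=1) → (p0=1, p1=6, p2=17, p3=1)
step 6: fire t0:  (p0=1, p1=6, p2=17, p3=1) → (p0=1, p1=7, p2=20, p3=1)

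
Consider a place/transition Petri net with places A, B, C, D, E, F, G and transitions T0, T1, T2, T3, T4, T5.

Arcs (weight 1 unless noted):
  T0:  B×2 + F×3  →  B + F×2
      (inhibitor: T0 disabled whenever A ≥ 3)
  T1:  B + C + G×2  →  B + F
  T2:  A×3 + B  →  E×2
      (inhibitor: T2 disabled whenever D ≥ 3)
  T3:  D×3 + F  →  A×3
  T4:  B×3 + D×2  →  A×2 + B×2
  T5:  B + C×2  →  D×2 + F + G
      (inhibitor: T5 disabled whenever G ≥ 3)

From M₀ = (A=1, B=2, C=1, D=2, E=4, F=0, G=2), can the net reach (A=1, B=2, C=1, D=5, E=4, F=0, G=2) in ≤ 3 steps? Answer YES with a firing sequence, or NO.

depth 0: 1 marking
depth 1: 2 markings reached so far
depth 2: 2 markings reached so far
(frontier empty at depth 2; search complete)
target is not among the 2 markings reachable within 3 steps

NO — not reachable within 3 firings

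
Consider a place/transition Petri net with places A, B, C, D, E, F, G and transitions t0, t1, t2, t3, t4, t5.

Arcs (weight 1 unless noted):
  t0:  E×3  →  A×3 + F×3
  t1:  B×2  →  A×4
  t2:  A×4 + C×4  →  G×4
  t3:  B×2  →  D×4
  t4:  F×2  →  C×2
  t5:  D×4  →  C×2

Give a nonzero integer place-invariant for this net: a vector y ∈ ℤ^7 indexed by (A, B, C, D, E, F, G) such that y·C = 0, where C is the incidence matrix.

y = (A:1, B:2, C:2, D:1, E:3, F:2, G:3)

Incidence matrix C (rows=places, cols=transitions):
       t0   t1   t2   t3   t4   t5
    A   3    4   -4    0    0    0
    B   0   -2    0   -2    0    0
    C   0    0   -4    0    2    2
    D   0    0    0    4    0   -4
    E  -3    0    0    0    0    0
    F   3    0    0    0   -2    0
    G   0    0    4    0    0    0

Candidate y = [1, 2, 2, 1, 3, 2, 3]; check y·C column-wise:
  col t0: 1·3 + 2·0 + 2·0 + 1·0 + 3·-3 + 2·3 + 3·0 = 0
  col t1: 1·4 + 2·-2 + 2·0 + 1·0 + 3·0 + 2·0 + 3·0 = 0
  col t2: 1·-4 + 2·0 + 2·-4 + 1·0 + 3·0 + 2·0 + 3·4 = 0
  col t3: 1·0 + 2·-2 + 2·0 + 1·4 + 3·0 + 2·0 + 3·0 = 0
  col t4: 1·0 + 2·0 + 2·2 + 1·0 + 3·0 + 2·-2 + 3·0 = 0
  col t5: 1·0 + 2·0 + 2·2 + 1·-4 + 3·0 + 2·0 + 3·0 = 0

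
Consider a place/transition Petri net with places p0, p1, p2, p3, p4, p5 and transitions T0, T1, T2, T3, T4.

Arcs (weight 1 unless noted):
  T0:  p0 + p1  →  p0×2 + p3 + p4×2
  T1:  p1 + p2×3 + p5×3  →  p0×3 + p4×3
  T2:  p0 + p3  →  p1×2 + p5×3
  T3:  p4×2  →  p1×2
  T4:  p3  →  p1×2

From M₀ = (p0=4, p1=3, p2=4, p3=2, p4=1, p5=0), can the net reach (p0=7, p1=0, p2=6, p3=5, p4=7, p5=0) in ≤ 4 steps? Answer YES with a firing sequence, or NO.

depth 0: 1 marking
depth 1: 4 markings reached so far
depth 2: 12 markings reached so far
depth 3: 25 markings reached so far
depth 4: 48 markings reached so far
target is not among the 48 markings reachable within 4 steps

NO — not reachable within 4 firings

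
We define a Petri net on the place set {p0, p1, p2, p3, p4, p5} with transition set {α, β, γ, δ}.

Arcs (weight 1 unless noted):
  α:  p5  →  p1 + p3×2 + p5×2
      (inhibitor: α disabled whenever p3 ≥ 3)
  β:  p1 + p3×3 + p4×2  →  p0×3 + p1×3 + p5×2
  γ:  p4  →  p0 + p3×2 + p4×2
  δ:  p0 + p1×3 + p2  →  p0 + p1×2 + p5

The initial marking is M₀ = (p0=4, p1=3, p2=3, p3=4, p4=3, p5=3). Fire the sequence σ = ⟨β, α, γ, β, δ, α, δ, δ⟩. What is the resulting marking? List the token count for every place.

(p0=11, p1=6, p2=0, p3=4, p4=0, p5=12)

step 1: fire β:  (p0=4, p1=3, p2=3, p3=4, p4=3, p5=3) → (p0=7, p1=5, p2=3, p3=1, p4=1, p5=5)
step 2: fire α:  (p0=7, p1=5, p2=3, p3=1, p4=1, p5=5) → (p0=7, p1=6, p2=3, p3=3, p4=1, p5=6)
step 3: fire γ:  (p0=7, p1=6, p2=3, p3=3, p4=1, p5=6) → (p0=8, p1=6, p2=3, p3=5, p4=2, p5=6)
step 4: fire β:  (p0=8, p1=6, p2=3, p3=5, p4=2, p5=6) → (p0=11, p1=8, p2=3, p3=2, p4=0, p5=8)
step 5: fire δ:  (p0=11, p1=8, p2=3, p3=2, p4=0, p5=8) → (p0=11, p1=7, p2=2, p3=2, p4=0, p5=9)
step 6: fire α:  (p0=11, p1=7, p2=2, p3=2, p4=0, p5=9) → (p0=11, p1=8, p2=2, p3=4, p4=0, p5=10)
step 7: fire δ:  (p0=11, p1=8, p2=2, p3=4, p4=0, p5=10) → (p0=11, p1=7, p2=1, p3=4, p4=0, p5=11)
step 8: fire δ:  (p0=11, p1=7, p2=1, p3=4, p4=0, p5=11) → (p0=11, p1=6, p2=0, p3=4, p4=0, p5=12)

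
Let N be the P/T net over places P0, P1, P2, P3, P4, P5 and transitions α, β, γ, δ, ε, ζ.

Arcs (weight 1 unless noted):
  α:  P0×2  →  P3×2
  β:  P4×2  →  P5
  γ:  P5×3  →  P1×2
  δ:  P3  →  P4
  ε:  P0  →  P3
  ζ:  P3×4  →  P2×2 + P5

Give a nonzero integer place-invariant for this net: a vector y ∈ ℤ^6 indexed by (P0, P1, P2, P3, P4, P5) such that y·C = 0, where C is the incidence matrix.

Incidence matrix C (rows=places, cols=transitions):
        α    β    γ    δ    ε    ζ
   P0  -2    0    0    0   -1    0
   P1   0    0    2    0    0    0
   P2   0    0    0    0    0    2
   P3   2    0    0   -1    1   -4
   P4   0   -2    0    1    0    0
   P5   0    1   -3    0    0    1

Candidate y = [1, 3, 1, 1, 1, 2]; check y·C column-wise:
  col α: 1·-2 + 3·0 + 1·0 + 1·2 + 1·0 + 2·0 = 0
  col β: 1·0 + 3·0 + 1·0 + 1·0 + 1·-2 + 2·1 = 0
  col γ: 1·0 + 3·2 + 1·0 + 1·0 + 1·0 + 2·-3 = 0
  col δ: 1·0 + 3·0 + 1·0 + 1·-1 + 1·1 + 2·0 = 0
  col ε: 1·-1 + 3·0 + 1·0 + 1·1 + 1·0 + 2·0 = 0
  col ζ: 1·0 + 3·0 + 1·2 + 1·-4 + 1·0 + 2·1 = 0

y = (P0:1, P1:3, P2:1, P3:1, P4:1, P5:2)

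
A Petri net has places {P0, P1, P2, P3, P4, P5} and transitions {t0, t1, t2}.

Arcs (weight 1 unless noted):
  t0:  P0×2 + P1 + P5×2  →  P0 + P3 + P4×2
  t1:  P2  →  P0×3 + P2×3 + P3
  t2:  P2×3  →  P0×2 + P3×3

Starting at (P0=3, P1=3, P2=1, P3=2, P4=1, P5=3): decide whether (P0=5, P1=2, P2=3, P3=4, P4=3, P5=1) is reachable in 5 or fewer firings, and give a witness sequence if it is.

step 1: fire t0:  (P0=3, P1=3, P2=1, P3=2, P4=1, P5=3) → (P0=2, P1=2, P2=1, P3=3, P4=3, P5=1)
step 2: fire t1:  (P0=2, P1=2, P2=1, P3=3, P4=3, P5=1) → (P0=5, P1=2, P2=3, P3=4, P4=3, P5=1)

YES — reachable via ⟨t0, t1⟩ (2 firings)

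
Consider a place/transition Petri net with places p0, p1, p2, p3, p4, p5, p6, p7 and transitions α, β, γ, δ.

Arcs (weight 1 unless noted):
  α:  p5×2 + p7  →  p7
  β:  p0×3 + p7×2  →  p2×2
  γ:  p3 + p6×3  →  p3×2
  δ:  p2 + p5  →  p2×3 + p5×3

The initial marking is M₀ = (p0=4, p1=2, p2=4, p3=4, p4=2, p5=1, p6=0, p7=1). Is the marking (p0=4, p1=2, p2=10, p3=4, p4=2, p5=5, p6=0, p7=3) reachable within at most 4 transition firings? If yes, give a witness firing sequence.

depth 0: 1 marking
depth 1: 2 markings reached so far
depth 2: 4 markings reached so far
depth 3: 6 markings reached so far
depth 4: 9 markings reached so far
target is not among the 9 markings reachable within 4 steps

NO — not reachable within 4 firings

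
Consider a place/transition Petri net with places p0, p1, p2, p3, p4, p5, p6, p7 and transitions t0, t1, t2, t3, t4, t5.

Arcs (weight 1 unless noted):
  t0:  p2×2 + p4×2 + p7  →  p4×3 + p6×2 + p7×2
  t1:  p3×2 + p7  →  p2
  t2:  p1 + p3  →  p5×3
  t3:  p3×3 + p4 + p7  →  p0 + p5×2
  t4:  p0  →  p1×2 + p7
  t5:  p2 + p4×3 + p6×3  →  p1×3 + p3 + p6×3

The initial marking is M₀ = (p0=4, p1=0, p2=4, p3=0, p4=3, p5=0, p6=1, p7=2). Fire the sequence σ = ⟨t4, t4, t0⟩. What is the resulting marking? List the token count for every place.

step 1: fire t4:  (p0=4, p1=0, p2=4, p3=0, p4=3, p5=0, p6=1, p7=2) → (p0=3, p1=2, p2=4, p3=0, p4=3, p5=0, p6=1, p7=3)
step 2: fire t4:  (p0=3, p1=2, p2=4, p3=0, p4=3, p5=0, p6=1, p7=3) → (p0=2, p1=4, p2=4, p3=0, p4=3, p5=0, p6=1, p7=4)
step 3: fire t0:  (p0=2, p1=4, p2=4, p3=0, p4=3, p5=0, p6=1, p7=4) → (p0=2, p1=4, p2=2, p3=0, p4=4, p5=0, p6=3, p7=5)

(p0=2, p1=4, p2=2, p3=0, p4=4, p5=0, p6=3, p7=5)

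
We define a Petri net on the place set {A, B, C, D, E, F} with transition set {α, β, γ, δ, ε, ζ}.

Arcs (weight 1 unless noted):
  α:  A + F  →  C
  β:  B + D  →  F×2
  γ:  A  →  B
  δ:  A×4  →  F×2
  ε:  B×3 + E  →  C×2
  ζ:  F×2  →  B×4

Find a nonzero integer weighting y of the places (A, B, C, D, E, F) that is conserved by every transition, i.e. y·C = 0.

Incidence matrix C (rows=places, cols=transitions):
        α    β    γ    δ    ε    ζ
    A  -1    0   -1   -4    0    0
    B   0   -1    1    0   -3    4
    C   1    0    0    0    2    0
    D   0   -1    0    0    0    0
    E   0    0    0    0   -1    0
    F  -1    2    0    2    0   -2

Candidate y = [1, 1, 3, 3, 3, 2]; check y·C column-wise:
  col α: 1·-1 + 1·0 + 3·1 + 3·0 + 3·0 + 2·-1 = 0
  col β: 1·0 + 1·-1 + 3·0 + 3·-1 + 3·0 + 2·2 = 0
  col γ: 1·-1 + 1·1 + 3·0 + 3·0 + 3·0 + 2·0 = 0
  col δ: 1·-4 + 1·0 + 3·0 + 3·0 + 3·0 + 2·2 = 0
  col ε: 1·0 + 1·-3 + 3·2 + 3·0 + 3·-1 + 2·0 = 0
  col ζ: 1·0 + 1·4 + 3·0 + 3·0 + 3·0 + 2·-2 = 0

y = (A:1, B:1, C:3, D:3, E:3, F:2)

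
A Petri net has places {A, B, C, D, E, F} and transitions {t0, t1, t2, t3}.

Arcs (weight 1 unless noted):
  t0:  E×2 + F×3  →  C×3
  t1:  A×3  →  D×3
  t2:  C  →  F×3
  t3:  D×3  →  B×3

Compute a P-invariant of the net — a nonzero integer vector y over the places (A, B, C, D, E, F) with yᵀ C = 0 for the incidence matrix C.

y = (A:1, B:1, C:0, D:1, E:0, F:0)

Incidence matrix C (rows=places, cols=transitions):
       t0   t1   t2   t3
    A   0   -3    0    0
    B   0    0    0    3
    C   3    0   -1    0
    D   0    3    0   -3
    E  -2    0    0    0
    F  -3    0    3    0

Candidate y = [1, 1, 0, 1, 0, 0]; check y·C column-wise:
  col t0: 1·0 + 1·0 + 0·3 + 1·0 + 0·-2 + 0·-3 = 0
  col t1: 1·-3 + 1·0 + 1·3 = 0
  col t2: 1·0 + 1·0 + 0·-1 + 1·0 + 0·3 = 0
  col t3: 1·0 + 1·3 + 1·-3 = 0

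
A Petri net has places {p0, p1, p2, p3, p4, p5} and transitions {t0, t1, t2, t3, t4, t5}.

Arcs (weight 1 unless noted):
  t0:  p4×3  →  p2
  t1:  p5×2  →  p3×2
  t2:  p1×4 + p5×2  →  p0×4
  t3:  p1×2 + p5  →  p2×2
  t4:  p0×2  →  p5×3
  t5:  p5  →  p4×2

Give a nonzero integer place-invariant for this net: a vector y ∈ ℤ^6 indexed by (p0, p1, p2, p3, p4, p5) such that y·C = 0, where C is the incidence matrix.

Incidence matrix C (rows=places, cols=transitions):
       t0   t1   t2   t3   t4   t5
   p0   0    0    4    0   -2    0
   p1   0    0   -4   -2    0    0
   p2   1    0    0    2    0    0
   p3   0    2    0    0    0    0
   p4  -3    0    0    0    0    2
   p5   0   -2   -2   -1    3   -1

Candidate y = [3, 2, 3, 2, 1, 2]; check y·C column-wise:
  col t0: 3·0 + 2·0 + 3·1 + 2·0 + 1·-3 + 2·0 = 0
  col t1: 3·0 + 2·0 + 3·0 + 2·2 + 1·0 + 2·-2 = 0
  col t2: 3·4 + 2·-4 + 3·0 + 2·0 + 1·0 + 2·-2 = 0
  col t3: 3·0 + 2·-2 + 3·2 + 2·0 + 1·0 + 2·-1 = 0
  col t4: 3·-2 + 2·0 + 3·0 + 2·0 + 1·0 + 2·3 = 0
  col t5: 3·0 + 2·0 + 3·0 + 2·0 + 1·2 + 2·-1 = 0

y = (p0:3, p1:2, p2:3, p3:2, p4:1, p5:2)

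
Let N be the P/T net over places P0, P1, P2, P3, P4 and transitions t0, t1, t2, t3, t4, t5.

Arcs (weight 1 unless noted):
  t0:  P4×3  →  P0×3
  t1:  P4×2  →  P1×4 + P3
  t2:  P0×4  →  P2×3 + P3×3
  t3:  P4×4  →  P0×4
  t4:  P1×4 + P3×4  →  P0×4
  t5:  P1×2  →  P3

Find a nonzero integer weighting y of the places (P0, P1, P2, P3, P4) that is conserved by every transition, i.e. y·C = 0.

Incidence matrix C (rows=places, cols=transitions):
       t0   t1   t2   t3   t4   t5
   P0   3    0   -4    4    4    0
   P1   0    4    0    0   -4   -2
   P2   0    0    3    0    0    0
   P3   0    1    3    0   -4    1
   P4  -3   -2    0   -4    0    0

Candidate y = [3, 1, 2, 2, 3]; check y·C column-wise:
  col t0: 3·3 + 1·0 + 2·0 + 2·0 + 3·-3 = 0
  col t1: 3·0 + 1·4 + 2·0 + 2·1 + 3·-2 = 0
  col t2: 3·-4 + 1·0 + 2·3 + 2·3 + 3·0 = 0
  col t3: 3·4 + 1·0 + 2·0 + 2·0 + 3·-4 = 0
  col t4: 3·4 + 1·-4 + 2·0 + 2·-4 + 3·0 = 0
  col t5: 3·0 + 1·-2 + 2·0 + 2·1 + 3·0 = 0

y = (P0:3, P1:1, P2:2, P3:2, P4:3)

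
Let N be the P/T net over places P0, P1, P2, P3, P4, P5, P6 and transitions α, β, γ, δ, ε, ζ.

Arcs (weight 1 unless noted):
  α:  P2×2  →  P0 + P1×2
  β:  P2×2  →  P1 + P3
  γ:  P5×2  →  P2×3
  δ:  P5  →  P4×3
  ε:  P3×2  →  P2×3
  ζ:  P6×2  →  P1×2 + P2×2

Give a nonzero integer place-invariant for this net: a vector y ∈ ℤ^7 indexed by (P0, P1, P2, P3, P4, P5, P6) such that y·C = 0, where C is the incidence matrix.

y = (P0:2, P1:1, P2:2, P3:3, P4:1, P5:3, P6:3)

Incidence matrix C (rows=places, cols=transitions):
        α    β    γ    δ    ε    ζ
   P0   1    0    0    0    0    0
   P1   2    1    0    0    0    2
   P2  -2   -2    3    0    3    2
   P3   0    1    0    0   -2    0
   P4   0    0    0    3    0    0
   P5   0    0   -2   -1    0    0
   P6   0    0    0    0    0   -2

Candidate y = [2, 1, 2, 3, 1, 3, 3]; check y·C column-wise:
  col α: 2·1 + 1·2 + 2·-2 + 3·0 + 1·0 + 3·0 + 3·0 = 0
  col β: 2·0 + 1·1 + 2·-2 + 3·1 + 1·0 + 3·0 + 3·0 = 0
  col γ: 2·0 + 1·0 + 2·3 + 3·0 + 1·0 + 3·-2 + 3·0 = 0
  col δ: 2·0 + 1·0 + 2·0 + 3·0 + 1·3 + 3·-1 + 3·0 = 0
  col ε: 2·0 + 1·0 + 2·3 + 3·-2 + 1·0 + 3·0 + 3·0 = 0
  col ζ: 2·0 + 1·2 + 2·2 + 3·0 + 1·0 + 3·0 + 3·-2 = 0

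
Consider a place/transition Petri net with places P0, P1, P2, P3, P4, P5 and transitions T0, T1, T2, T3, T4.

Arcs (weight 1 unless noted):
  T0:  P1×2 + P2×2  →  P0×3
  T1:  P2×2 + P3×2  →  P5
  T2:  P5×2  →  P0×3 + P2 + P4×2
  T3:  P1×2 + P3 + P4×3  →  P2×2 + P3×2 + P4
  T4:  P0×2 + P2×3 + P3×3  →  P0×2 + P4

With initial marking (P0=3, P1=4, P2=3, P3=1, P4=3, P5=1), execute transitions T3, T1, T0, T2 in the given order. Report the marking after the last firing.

(P0=9, P1=0, P2=2, P3=0, P4=3, P5=0)

step 1: fire T3:  (P0=3, P1=4, P2=3, P3=1, P4=3, P5=1) → (P0=3, P1=2, P2=5, P3=2, P4=1, P5=1)
step 2: fire T1:  (P0=3, P1=2, P2=5, P3=2, P4=1, P5=1) → (P0=3, P1=2, P2=3, P3=0, P4=1, P5=2)
step 3: fire T0:  (P0=3, P1=2, P2=3, P3=0, P4=1, P5=2) → (P0=6, P1=0, P2=1, P3=0, P4=1, P5=2)
step 4: fire T2:  (P0=6, P1=0, P2=1, P3=0, P4=1, P5=2) → (P0=9, P1=0, P2=2, P3=0, P4=3, P5=0)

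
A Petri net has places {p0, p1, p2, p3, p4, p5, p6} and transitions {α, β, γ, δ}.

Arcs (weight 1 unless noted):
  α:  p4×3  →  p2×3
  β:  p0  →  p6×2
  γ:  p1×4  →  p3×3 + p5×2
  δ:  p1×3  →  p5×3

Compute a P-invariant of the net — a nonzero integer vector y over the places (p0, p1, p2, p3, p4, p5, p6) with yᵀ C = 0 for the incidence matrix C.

y = (p0:0, p1:0, p2:1, p3:0, p4:1, p5:0, p6:0)

Incidence matrix C (rows=places, cols=transitions):
        α    β    γ    δ
   p0   0   -1    0    0
   p1   0    0   -4   -3
   p2   3    0    0    0
   p3   0    0    3    0
   p4  -3    0    0    0
   p5   0    0    2    3
   p6   0    2    0    0

Candidate y = [0, 0, 1, 0, 1, 0, 0]; check y·C column-wise:
  col α: 1·3 + 1·-3 = 0
  col β: 0·-1 + 1·0 + 1·0 + 0·2 = 0
  col γ: 0·-4 + 1·0 + 0·3 + 1·0 + 0·2 = 0
  col δ: 0·-3 + 1·0 + 1·0 + 0·3 = 0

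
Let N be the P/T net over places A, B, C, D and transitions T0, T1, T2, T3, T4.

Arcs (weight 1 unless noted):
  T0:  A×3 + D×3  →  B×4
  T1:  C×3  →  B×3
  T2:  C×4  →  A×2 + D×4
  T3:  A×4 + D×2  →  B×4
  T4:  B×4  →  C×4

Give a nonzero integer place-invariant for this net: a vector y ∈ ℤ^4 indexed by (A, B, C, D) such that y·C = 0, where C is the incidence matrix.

Incidence matrix C (rows=places, cols=transitions):
       T0   T1   T2   T3   T4
    A  -3    0    2   -4    0
    B   4    3    0    4   -4
    C   0   -3   -4    0    4
    D  -3    0    4   -2    0

Candidate y = [2, 3, 3, 2]; check y·C column-wise:
  col T0: 2·-3 + 3·4 + 3·0 + 2·-3 = 0
  col T1: 2·0 + 3·3 + 3·-3 + 2·0 = 0
  col T2: 2·2 + 3·0 + 3·-4 + 2·4 = 0
  col T3: 2·-4 + 3·4 + 3·0 + 2·-2 = 0
  col T4: 2·0 + 3·-4 + 3·4 + 2·0 = 0

y = (A:2, B:3, C:3, D:2)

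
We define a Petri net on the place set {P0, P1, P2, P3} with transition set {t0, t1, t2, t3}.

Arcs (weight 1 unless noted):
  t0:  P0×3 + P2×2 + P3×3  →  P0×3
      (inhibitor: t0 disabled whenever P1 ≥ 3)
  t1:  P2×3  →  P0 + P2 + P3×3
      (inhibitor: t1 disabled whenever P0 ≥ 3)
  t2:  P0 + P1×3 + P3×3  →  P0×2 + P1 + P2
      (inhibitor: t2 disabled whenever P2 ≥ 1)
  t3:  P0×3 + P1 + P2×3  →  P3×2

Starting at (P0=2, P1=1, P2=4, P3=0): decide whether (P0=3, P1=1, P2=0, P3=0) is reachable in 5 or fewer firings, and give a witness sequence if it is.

YES — reachable via ⟨t1, t0⟩ (2 firings)

step 1: fire t1:  (P0=2, P1=1, P2=4, P3=0) → (P0=3, P1=1, P2=2, P3=3)
step 2: fire t0:  (P0=3, P1=1, P2=2, P3=3) → (P0=3, P1=1, P2=0, P3=0)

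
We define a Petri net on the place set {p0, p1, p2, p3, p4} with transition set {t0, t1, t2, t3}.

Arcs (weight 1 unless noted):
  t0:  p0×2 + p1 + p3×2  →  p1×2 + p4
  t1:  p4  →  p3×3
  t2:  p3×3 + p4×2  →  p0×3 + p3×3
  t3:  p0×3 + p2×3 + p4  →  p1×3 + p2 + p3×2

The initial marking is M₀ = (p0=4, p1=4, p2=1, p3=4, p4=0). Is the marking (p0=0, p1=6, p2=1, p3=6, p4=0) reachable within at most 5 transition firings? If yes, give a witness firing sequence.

step 1: fire t0:  (p0=4, p1=4, p2=1, p3=4, p4=0) → (p0=2, p1=5, p2=1, p3=2, p4=1)
step 2: fire t0:  (p0=2, p1=5, p2=1, p3=2, p4=1) → (p0=0, p1=6, p2=1, p3=0, p4=2)
step 3: fire t1:  (p0=0, p1=6, p2=1, p3=0, p4=2) → (p0=0, p1=6, p2=1, p3=3, p4=1)
step 4: fire t1:  (p0=0, p1=6, p2=1, p3=3, p4=1) → (p0=0, p1=6, p2=1, p3=6, p4=0)

YES — reachable via ⟨t0, t0, t1, t1⟩ (4 firings)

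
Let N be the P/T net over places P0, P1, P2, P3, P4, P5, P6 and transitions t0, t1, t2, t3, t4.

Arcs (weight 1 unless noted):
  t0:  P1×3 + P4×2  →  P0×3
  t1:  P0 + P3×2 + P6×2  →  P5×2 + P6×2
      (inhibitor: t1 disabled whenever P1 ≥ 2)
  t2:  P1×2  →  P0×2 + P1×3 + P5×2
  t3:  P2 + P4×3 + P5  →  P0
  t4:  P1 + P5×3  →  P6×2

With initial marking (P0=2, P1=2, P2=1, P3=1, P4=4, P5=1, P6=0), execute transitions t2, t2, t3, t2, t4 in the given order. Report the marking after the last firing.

step 1: fire t2:  (P0=2, P1=2, P2=1, P3=1, P4=4, P5=1, P6=0) → (P0=4, P1=3, P2=1, P3=1, P4=4, P5=3, P6=0)
step 2: fire t2:  (P0=4, P1=3, P2=1, P3=1, P4=4, P5=3, P6=0) → (P0=6, P1=4, P2=1, P3=1, P4=4, P5=5, P6=0)
step 3: fire t3:  (P0=6, P1=4, P2=1, P3=1, P4=4, P5=5, P6=0) → (P0=7, P1=4, P2=0, P3=1, P4=1, P5=4, P6=0)
step 4: fire t2:  (P0=7, P1=4, P2=0, P3=1, P4=1, P5=4, P6=0) → (P0=9, P1=5, P2=0, P3=1, P4=1, P5=6, P6=0)
step 5: fire t4:  (P0=9, P1=5, P2=0, P3=1, P4=1, P5=6, P6=0) → (P0=9, P1=4, P2=0, P3=1, P4=1, P5=3, P6=2)

(P0=9, P1=4, P2=0, P3=1, P4=1, P5=3, P6=2)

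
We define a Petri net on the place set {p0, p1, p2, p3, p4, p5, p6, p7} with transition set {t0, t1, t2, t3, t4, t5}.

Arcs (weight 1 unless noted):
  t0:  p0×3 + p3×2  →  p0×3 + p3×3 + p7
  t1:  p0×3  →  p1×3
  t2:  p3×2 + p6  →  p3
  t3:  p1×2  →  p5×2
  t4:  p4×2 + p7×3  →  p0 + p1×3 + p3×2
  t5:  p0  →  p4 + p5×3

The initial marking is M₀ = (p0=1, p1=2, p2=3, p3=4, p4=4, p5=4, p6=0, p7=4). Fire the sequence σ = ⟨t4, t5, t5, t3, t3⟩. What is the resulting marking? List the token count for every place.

(p0=0, p1=1, p2=3, p3=6, p4=4, p5=14, p6=0, p7=1)

step 1: fire t4:  (p0=1, p1=2, p2=3, p3=4, p4=4, p5=4, p6=0, p7=4) → (p0=2, p1=5, p2=3, p3=6, p4=2, p5=4, p6=0, p7=1)
step 2: fire t5:  (p0=2, p1=5, p2=3, p3=6, p4=2, p5=4, p6=0, p7=1) → (p0=1, p1=5, p2=3, p3=6, p4=3, p5=7, p6=0, p7=1)
step 3: fire t5:  (p0=1, p1=5, p2=3, p3=6, p4=3, p5=7, p6=0, p7=1) → (p0=0, p1=5, p2=3, p3=6, p4=4, p5=10, p6=0, p7=1)
step 4: fire t3:  (p0=0, p1=5, p2=3, p3=6, p4=4, p5=10, p6=0, p7=1) → (p0=0, p1=3, p2=3, p3=6, p4=4, p5=12, p6=0, p7=1)
step 5: fire t3:  (p0=0, p1=3, p2=3, p3=6, p4=4, p5=12, p6=0, p7=1) → (p0=0, p1=1, p2=3, p3=6, p4=4, p5=14, p6=0, p7=1)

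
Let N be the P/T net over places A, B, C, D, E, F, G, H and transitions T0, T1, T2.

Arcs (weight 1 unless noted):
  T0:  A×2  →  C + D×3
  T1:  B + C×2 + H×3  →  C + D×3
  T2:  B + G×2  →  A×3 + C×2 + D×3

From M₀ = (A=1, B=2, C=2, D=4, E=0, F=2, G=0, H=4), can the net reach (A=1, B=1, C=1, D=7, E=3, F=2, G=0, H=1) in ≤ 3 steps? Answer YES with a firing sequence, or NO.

depth 0: 1 marking
depth 1: 2 markings reached so far
depth 2: 2 markings reached so far
(frontier empty at depth 2; search complete)
target is not among the 2 markings reachable within 3 steps

NO — not reachable within 3 firings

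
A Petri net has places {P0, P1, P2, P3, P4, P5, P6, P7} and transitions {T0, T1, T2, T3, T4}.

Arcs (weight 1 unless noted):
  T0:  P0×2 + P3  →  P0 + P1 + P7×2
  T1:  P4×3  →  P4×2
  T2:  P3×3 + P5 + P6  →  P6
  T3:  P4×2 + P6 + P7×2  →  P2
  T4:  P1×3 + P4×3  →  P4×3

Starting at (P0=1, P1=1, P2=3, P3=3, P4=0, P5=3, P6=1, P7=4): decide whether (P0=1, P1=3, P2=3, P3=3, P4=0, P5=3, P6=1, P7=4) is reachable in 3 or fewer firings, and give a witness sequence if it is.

NO — not reachable within 3 firings

depth 0: 1 marking
depth 1: 2 markings reached so far
depth 2: 2 markings reached so far
(frontier empty at depth 2; search complete)
target is not among the 2 markings reachable within 3 steps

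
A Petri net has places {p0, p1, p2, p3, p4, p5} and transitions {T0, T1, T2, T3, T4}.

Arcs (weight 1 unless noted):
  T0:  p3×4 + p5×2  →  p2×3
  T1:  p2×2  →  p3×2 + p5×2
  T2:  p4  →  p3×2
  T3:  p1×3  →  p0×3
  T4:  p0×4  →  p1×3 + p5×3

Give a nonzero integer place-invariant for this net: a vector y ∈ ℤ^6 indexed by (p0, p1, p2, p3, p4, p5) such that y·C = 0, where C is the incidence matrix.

Incidence matrix C (rows=places, cols=transitions):
       T0   T1   T2   T3   T4
   p0   0    0    0    3   -4
   p1   0    0    0   -3    3
   p2   3   -2    0    0    0
   p3  -4    2    2    0    0
   p4   0    0   -1    0    0
   p5  -2    2    0    0    3

Candidate y = [3, 3, 2, 1, 2, 1]; check y·C column-wise:
  col T0: 3·0 + 3·0 + 2·3 + 1·-4 + 2·0 + 1·-2 = 0
  col T1: 3·0 + 3·0 + 2·-2 + 1·2 + 2·0 + 1·2 = 0
  col T2: 3·0 + 3·0 + 2·0 + 1·2 + 2·-1 + 1·0 = 0
  col T3: 3·3 + 3·-3 + 2·0 + 1·0 + 2·0 + 1·0 = 0
  col T4: 3·-4 + 3·3 + 2·0 + 1·0 + 2·0 + 1·3 = 0

y = (p0:3, p1:3, p2:2, p3:1, p4:2, p5:1)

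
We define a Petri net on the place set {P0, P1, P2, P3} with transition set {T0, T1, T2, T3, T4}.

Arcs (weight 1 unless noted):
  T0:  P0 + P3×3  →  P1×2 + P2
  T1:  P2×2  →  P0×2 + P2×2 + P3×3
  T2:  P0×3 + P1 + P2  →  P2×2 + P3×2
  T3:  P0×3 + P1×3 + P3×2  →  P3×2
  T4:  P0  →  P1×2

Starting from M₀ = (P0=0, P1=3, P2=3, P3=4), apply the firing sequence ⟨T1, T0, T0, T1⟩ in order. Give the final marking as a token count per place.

(P0=2, P1=7, P2=5, P3=4)

step 1: fire T1:  (P0=0, P1=3, P2=3, P3=4) → (P0=2, P1=3, P2=3, P3=7)
step 2: fire T0:  (P0=2, P1=3, P2=3, P3=7) → (P0=1, P1=5, P2=4, P3=4)
step 3: fire T0:  (P0=1, P1=5, P2=4, P3=4) → (P0=0, P1=7, P2=5, P3=1)
step 4: fire T1:  (P0=0, P1=7, P2=5, P3=1) → (P0=2, P1=7, P2=5, P3=4)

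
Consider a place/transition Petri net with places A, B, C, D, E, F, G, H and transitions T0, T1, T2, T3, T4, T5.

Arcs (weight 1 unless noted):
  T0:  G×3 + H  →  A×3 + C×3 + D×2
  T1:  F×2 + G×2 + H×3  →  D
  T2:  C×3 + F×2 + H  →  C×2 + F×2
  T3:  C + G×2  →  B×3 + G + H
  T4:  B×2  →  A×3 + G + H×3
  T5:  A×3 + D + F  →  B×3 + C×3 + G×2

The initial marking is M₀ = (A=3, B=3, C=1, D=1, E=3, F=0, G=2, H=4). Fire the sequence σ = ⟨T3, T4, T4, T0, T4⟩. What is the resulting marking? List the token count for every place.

step 1: fire T3:  (A=3, B=3, C=1, D=1, E=3, F=0, G=2, H=4) → (A=3, B=6, C=0, D=1, E=3, F=0, G=1, H=5)
step 2: fire T4:  (A=3, B=6, C=0, D=1, E=3, F=0, G=1, H=5) → (A=6, B=4, C=0, D=1, E=3, F=0, G=2, H=8)
step 3: fire T4:  (A=6, B=4, C=0, D=1, E=3, F=0, G=2, H=8) → (A=9, B=2, C=0, D=1, E=3, F=0, G=3, H=11)
step 4: fire T0:  (A=9, B=2, C=0, D=1, E=3, F=0, G=3, H=11) → (A=12, B=2, C=3, D=3, E=3, F=0, G=0, H=10)
step 5: fire T4:  (A=12, B=2, C=3, D=3, E=3, F=0, G=0, H=10) → (A=15, B=0, C=3, D=3, E=3, F=0, G=1, H=13)

(A=15, B=0, C=3, D=3, E=3, F=0, G=1, H=13)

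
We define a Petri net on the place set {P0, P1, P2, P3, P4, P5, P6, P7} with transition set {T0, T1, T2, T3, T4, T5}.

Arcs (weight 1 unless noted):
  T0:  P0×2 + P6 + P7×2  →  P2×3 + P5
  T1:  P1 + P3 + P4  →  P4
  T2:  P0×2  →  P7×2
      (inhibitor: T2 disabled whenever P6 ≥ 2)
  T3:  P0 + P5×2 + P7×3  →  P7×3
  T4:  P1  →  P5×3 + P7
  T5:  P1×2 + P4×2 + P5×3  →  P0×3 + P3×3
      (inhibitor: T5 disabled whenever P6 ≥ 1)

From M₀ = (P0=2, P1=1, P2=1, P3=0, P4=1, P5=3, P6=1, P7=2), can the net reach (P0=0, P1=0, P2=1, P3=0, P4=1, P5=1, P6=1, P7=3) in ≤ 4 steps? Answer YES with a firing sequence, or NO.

NO — not reachable within 4 firings

depth 0: 1 marking
depth 1: 4 markings reached so far
depth 2: 7 markings reached so far
depth 3: 8 markings reached so far
depth 4: 8 markings reached so far
(frontier empty at depth 4; search complete)
target is not among the 8 markings reachable within 4 steps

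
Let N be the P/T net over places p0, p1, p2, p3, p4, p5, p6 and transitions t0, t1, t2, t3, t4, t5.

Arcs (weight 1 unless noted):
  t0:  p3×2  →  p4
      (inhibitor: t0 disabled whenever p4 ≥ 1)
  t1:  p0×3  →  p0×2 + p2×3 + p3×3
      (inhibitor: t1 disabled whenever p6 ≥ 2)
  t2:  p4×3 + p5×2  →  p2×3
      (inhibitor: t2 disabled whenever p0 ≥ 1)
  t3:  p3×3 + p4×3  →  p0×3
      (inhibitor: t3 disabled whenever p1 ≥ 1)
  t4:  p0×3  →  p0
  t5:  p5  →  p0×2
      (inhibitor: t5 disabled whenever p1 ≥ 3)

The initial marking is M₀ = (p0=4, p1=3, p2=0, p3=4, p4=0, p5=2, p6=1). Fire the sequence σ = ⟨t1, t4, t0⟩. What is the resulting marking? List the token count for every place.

(p0=1, p1=3, p2=3, p3=5, p4=1, p5=2, p6=1)

step 1: fire t1:  (p0=4, p1=3, p2=0, p3=4, p4=0, p5=2, p6=1) → (p0=3, p1=3, p2=3, p3=7, p4=0, p5=2, p6=1)
step 2: fire t4:  (p0=3, p1=3, p2=3, p3=7, p4=0, p5=2, p6=1) → (p0=1, p1=3, p2=3, p3=7, p4=0, p5=2, p6=1)
step 3: fire t0:  (p0=1, p1=3, p2=3, p3=7, p4=0, p5=2, p6=1) → (p0=1, p1=3, p2=3, p3=5, p4=1, p5=2, p6=1)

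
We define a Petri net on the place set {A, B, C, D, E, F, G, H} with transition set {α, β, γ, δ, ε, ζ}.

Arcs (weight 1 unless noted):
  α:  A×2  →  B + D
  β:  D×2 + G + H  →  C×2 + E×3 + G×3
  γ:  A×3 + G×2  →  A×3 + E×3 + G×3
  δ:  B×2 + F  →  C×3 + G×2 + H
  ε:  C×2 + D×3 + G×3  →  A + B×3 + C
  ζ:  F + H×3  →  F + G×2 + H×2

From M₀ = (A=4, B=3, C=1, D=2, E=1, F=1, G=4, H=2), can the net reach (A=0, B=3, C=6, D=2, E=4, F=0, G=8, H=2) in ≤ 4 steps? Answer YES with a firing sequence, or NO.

YES — reachable via ⟨α, α, β, δ⟩ (4 firings)

step 1: fire α:  (A=4, B=3, C=1, D=2, E=1, F=1, G=4, H=2) → (A=2, B=4, C=1, D=3, E=1, F=1, G=4, H=2)
step 2: fire α:  (A=2, B=4, C=1, D=3, E=1, F=1, G=4, H=2) → (A=0, B=5, C=1, D=4, E=1, F=1, G=4, H=2)
step 3: fire β:  (A=0, B=5, C=1, D=4, E=1, F=1, G=4, H=2) → (A=0, B=5, C=3, D=2, E=4, F=1, G=6, H=1)
step 4: fire δ:  (A=0, B=5, C=3, D=2, E=4, F=1, G=6, H=1) → (A=0, B=3, C=6, D=2, E=4, F=0, G=8, H=2)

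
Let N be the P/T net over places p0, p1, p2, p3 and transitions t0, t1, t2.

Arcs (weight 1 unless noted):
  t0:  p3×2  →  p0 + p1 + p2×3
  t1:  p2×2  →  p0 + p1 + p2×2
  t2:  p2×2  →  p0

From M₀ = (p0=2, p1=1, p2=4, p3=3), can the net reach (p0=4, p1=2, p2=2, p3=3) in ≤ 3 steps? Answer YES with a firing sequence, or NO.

YES — reachable via ⟨t1, t2⟩ (2 firings)

step 1: fire t1:  (p0=2, p1=1, p2=4, p3=3) → (p0=3, p1=2, p2=4, p3=3)
step 2: fire t2:  (p0=3, p1=2, p2=4, p3=3) → (p0=4, p1=2, p2=2, p3=3)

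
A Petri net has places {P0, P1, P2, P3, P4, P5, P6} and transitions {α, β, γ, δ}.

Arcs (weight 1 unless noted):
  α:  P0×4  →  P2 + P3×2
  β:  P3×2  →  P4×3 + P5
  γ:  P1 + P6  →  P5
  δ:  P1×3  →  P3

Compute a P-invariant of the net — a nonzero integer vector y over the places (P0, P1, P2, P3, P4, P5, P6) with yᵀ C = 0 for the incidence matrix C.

y = (P0:1, P1:0, P2:4, P3:0, P4:0, P5:0, P6:0)

Incidence matrix C (rows=places, cols=transitions):
        α    β    γ    δ
   P0  -4    0    0    0
   P1   0    0   -1   -3
   P2   1    0    0    0
   P3   2   -2    0    1
   P4   0    3    0    0
   P5   0    1    1    0
   P6   0    0   -1    0

Candidate y = [1, 0, 4, 0, 0, 0, 0]; check y·C column-wise:
  col α: 1·-4 + 4·1 + 0·2 = 0
  col β: 1·0 + 4·0 + 0·-2 + 0·3 + 0·1 = 0
  col γ: 1·0 + 0·-1 + 4·0 + 0·1 + 0·-1 = 0
  col δ: 1·0 + 0·-3 + 4·0 + 0·1 = 0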